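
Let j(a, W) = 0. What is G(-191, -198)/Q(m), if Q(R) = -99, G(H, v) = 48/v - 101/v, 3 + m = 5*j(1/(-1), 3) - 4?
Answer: -53/19602 ≈ -0.0027038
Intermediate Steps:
m = -7 (m = -3 + (5*0 - 4) = -3 + (0 - 4) = -3 - 4 = -7)
G(H, v) = -53/v
G(-191, -198)/Q(m) = -53/(-198)/(-99) = -53*(-1/198)*(-1/99) = (53/198)*(-1/99) = -53/19602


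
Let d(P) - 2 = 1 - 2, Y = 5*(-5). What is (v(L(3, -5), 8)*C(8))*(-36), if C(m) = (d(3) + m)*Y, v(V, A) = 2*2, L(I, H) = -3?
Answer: 32400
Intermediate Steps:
Y = -25
d(P) = 1 (d(P) = 2 + (1 - 2) = 2 - 1 = 1)
v(V, A) = 4
C(m) = -25 - 25*m (C(m) = (1 + m)*(-25) = -25 - 25*m)
(v(L(3, -5), 8)*C(8))*(-36) = (4*(-25 - 25*8))*(-36) = (4*(-25 - 200))*(-36) = (4*(-225))*(-36) = -900*(-36) = 32400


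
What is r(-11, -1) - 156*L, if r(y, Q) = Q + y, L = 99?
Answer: -15456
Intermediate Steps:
r(-11, -1) - 156*L = (-1 - 11) - 156*99 = -12 - 15444 = -15456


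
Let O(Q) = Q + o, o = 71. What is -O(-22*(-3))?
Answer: -137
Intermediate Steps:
O(Q) = 71 + Q (O(Q) = Q + 71 = 71 + Q)
-O(-22*(-3)) = -(71 - 22*(-3)) = -(71 + 66) = -1*137 = -137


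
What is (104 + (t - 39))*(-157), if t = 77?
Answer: -22294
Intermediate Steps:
(104 + (t - 39))*(-157) = (104 + (77 - 39))*(-157) = (104 + 38)*(-157) = 142*(-157) = -22294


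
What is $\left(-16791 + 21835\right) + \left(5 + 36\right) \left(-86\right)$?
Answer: $1518$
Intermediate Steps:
$\left(-16791 + 21835\right) + \left(5 + 36\right) \left(-86\right) = 5044 + 41 \left(-86\right) = 5044 - 3526 = 1518$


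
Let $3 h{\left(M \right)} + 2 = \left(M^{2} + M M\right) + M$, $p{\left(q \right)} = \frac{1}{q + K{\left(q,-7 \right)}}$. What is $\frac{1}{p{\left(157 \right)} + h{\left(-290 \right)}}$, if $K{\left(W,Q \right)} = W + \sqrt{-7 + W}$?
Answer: $\frac{9917923146}{555099578166725} + \frac{9 \sqrt{6}}{555099578166725} \approx 1.7867 \cdot 10^{-5}$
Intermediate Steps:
$p{\left(q \right)} = \frac{1}{\sqrt{-7 + q} + 2 q}$ ($p{\left(q \right)} = \frac{1}{q + \left(q + \sqrt{-7 + q}\right)} = \frac{1}{\sqrt{-7 + q} + 2 q}$)
$h{\left(M \right)} = - \frac{2}{3} + \frac{M}{3} + \frac{2 M^{2}}{3}$ ($h{\left(M \right)} = - \frac{2}{3} + \frac{\left(M^{2} + M M\right) + M}{3} = - \frac{2}{3} + \frac{\left(M^{2} + M^{2}\right) + M}{3} = - \frac{2}{3} + \frac{2 M^{2} + M}{3} = - \frac{2}{3} + \frac{M + 2 M^{2}}{3} = - \frac{2}{3} + \left(\frac{M}{3} + \frac{2 M^{2}}{3}\right) = - \frac{2}{3} + \frac{M}{3} + \frac{2 M^{2}}{3}$)
$\frac{1}{p{\left(157 \right)} + h{\left(-290 \right)}} = \frac{1}{\frac{1}{\sqrt{-7 + 157} + 2 \cdot 157} + \left(- \frac{2}{3} + \frac{1}{3} \left(-290\right) + \frac{2 \left(-290\right)^{2}}{3}\right)} = \frac{1}{\frac{1}{\sqrt{150} + 314} - - \frac{167908}{3}} = \frac{1}{\frac{1}{5 \sqrt{6} + 314} - - \frac{167908}{3}} = \frac{1}{\frac{1}{314 + 5 \sqrt{6}} + \frac{167908}{3}} = \frac{1}{\frac{167908}{3} + \frac{1}{314 + 5 \sqrt{6}}}$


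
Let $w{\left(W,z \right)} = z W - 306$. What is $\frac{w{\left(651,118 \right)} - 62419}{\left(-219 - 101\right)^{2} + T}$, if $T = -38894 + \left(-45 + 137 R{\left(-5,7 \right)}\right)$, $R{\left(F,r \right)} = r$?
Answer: $\frac{14093}{64420} \approx 0.21877$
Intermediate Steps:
$w{\left(W,z \right)} = -306 + W z$ ($w{\left(W,z \right)} = W z - 306 = -306 + W z$)
$T = -37980$ ($T = -38894 + \left(-45 + 137 \cdot 7\right) = -38894 + \left(-45 + 959\right) = -38894 + 914 = -37980$)
$\frac{w{\left(651,118 \right)} - 62419}{\left(-219 - 101\right)^{2} + T} = \frac{\left(-306 + 651 \cdot 118\right) - 62419}{\left(-219 - 101\right)^{2} - 37980} = \frac{\left(-306 + 76818\right) - 62419}{\left(-320\right)^{2} - 37980} = \frac{76512 - 62419}{102400 - 37980} = \frac{14093}{64420}$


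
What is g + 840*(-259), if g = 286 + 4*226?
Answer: -216370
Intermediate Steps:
g = 1190 (g = 286 + 904 = 1190)
g + 840*(-259) = 1190 + 840*(-259) = 1190 - 217560 = -216370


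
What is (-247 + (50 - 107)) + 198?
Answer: -106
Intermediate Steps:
(-247 + (50 - 107)) + 198 = (-247 - 57) + 198 = -304 + 198 = -106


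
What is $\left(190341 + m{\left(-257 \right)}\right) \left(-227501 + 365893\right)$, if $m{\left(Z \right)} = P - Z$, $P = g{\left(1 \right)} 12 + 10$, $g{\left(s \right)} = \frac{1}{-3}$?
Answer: $26378068768$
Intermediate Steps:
$g{\left(s \right)} = - \frac{1}{3}$
$P = 6$ ($P = \left(- \frac{1}{3}\right) 12 + 10 = -4 + 10 = 6$)
$m{\left(Z \right)} = 6 - Z$
$\left(190341 + m{\left(-257 \right)}\right) \left(-227501 + 365893\right) = \left(190341 + \left(6 - -257\right)\right) \left(-227501 + 365893\right) = \left(190341 + \left(6 + 257\right)\right) 138392 = \left(190341 + 263\right) 138392 = 190604 \cdot 138392 = 26378068768$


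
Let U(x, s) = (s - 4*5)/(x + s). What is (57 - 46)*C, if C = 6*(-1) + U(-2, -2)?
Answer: -11/2 ≈ -5.5000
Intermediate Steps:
U(x, s) = (-20 + s)/(s + x) (U(x, s) = (s - 20)/(s + x) = (-20 + s)/(s + x))
C = -1/2 (C = 6*(-1) + (-20 - 2)/(-2 - 2) = -6 - 22/(-4) = -6 - 1/4*(-22) = -6 + 11/2 = -1/2 ≈ -0.50000)
(57 - 46)*C = (57 - 46)*(-1/2) = 11*(-1/2) = -11/2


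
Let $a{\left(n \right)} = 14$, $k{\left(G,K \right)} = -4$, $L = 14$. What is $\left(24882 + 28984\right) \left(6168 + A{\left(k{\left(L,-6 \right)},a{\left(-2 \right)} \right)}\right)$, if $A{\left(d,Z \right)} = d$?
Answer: $332030024$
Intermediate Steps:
$\left(24882 + 28984\right) \left(6168 + A{\left(k{\left(L,-6 \right)},a{\left(-2 \right)} \right)}\right) = \left(24882 + 28984\right) \left(6168 - 4\right) = 53866 \cdot 6164 = 332030024$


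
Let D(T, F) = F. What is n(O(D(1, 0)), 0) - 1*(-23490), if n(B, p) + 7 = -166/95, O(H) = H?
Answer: 2230719/95 ≈ 23481.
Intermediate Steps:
n(B, p) = -831/95 (n(B, p) = -7 - 166/95 = -831/95)
n(O(D(1, 0)), 0) - 1*(-23490) = -831/95 - 1*(-23490) = -831/95 + 23490 = 2230719/95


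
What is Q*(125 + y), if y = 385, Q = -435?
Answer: -221850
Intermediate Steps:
Q*(125 + y) = -435*(125 + 385) = -435*510 = -221850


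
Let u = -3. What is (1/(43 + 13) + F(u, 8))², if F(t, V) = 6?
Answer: 113569/3136 ≈ 36.215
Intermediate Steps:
(1/(43 + 13) + F(u, 8))² = (1/(43 + 13) + 6)² = (1/56 + 6)² = (337/56)² = 113569/3136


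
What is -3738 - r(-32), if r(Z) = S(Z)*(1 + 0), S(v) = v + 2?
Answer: -3708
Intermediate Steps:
S(v) = 2 + v
r(Z) = 2 + Z (r(Z) = (2 + Z)*(1 + 0) = (2 + Z)*1 = 2 + Z)
-3738 - r(-32) = -3738 - (2 - 32) = -3738 - 1*(-30) = -3738 + 30 = -3708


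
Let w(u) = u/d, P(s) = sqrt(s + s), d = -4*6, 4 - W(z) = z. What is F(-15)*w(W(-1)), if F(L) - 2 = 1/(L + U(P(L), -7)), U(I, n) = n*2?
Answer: -95/232 ≈ -0.40948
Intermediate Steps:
W(z) = 4 - z
d = -24
P(s) = sqrt(2)*sqrt(s) (P(s) = sqrt(2*s) = sqrt(2)*sqrt(s))
U(I, n) = 2*n
F(L) = 2 + 1/(-14 + L) (F(L) = 2 + 1/(L + 2*(-7)) = 2 + 1/(L - 14) = 2 + 1/(-14 + L))
w(u) = -u/24 (w(u) = u/(-24) = u*(-1/24) = -u/24)
F(-15)*w(W(-1)) = ((-27 + 2*(-15))/(-14 - 15))*(-(4 - 1*(-1))/24) = ((-27 - 30)/(-29))*(-(4 + 1)/24) = (-1/29*(-57))*(-1/24*5) = (57/29)*(-5/24) = -95/232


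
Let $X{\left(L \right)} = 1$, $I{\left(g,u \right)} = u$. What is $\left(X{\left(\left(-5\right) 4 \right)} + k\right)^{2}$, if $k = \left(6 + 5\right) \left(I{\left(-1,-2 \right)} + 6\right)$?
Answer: $2025$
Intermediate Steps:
$k = 44$ ($k = \left(6 + 5\right) \left(-2 + 6\right) = 11 \cdot 4 = 44$)
$\left(X{\left(\left(-5\right) 4 \right)} + k\right)^{2} = \left(1 + 44\right)^{2} = 45^{2} = 2025$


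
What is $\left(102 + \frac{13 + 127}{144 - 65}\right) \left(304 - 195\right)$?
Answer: $\frac{893582}{79} \approx 11311.0$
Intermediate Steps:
$\left(102 + \frac{13 + 127}{144 - 65}\right) \left(304 - 195\right) = \left(102 + \frac{140}{79}\right) \left(304 - 195\right) = \left(102 + 140 \cdot \frac{1}{79}\right) 109 = \left(102 + \frac{140}{79}\right) 109 = \frac{8198}{79} \cdot 109 = \frac{893582}{79}$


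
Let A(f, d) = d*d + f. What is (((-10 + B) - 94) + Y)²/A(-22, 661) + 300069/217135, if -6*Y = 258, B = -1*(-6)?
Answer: 45138902322/31622021455 ≈ 1.4275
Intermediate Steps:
B = 6
Y = -43 (Y = -⅙*258 = -43)
A(f, d) = f + d² (A(f, d) = d² + f = f + d²)
(((-10 + B) - 94) + Y)²/A(-22, 661) + 300069/217135 = (((-10 + 6) - 94) - 43)²/(-22 + 661²) + 300069/217135 = ((-4 - 94) - 43)²/(-22 + 436921) + 300069*(1/217135) = (-98 - 43)²/436899 + 300069/217135 = (-141)²*(1/436899) + 300069/217135 = 19881*(1/436899) + 300069/217135 = 6627/145633 + 300069/217135 = 45138902322/31622021455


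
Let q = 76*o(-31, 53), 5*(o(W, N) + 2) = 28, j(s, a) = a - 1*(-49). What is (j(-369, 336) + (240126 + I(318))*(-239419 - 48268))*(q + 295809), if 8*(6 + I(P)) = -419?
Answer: -817949908429777431/40 ≈ -2.0449e+16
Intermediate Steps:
j(s, a) = 49 + a (j(s, a) = a + 49 = 49 + a)
o(W, N) = 18/5 (o(W, N) = -2 + (⅕)*28 = -2 + 28/5 = 18/5)
I(P) = -467/8 (I(P) = -6 + (⅛)*(-419) = -6 - 419/8 = -467/8)
q = 1368/5 (q = 76*(18/5) = 1368/5 ≈ 273.60)
(j(-369, 336) + (240126 + I(318))*(-239419 - 48268))*(q + 295809) = ((49 + 336) + (240126 - 467/8)*(-239419 - 48268))*(1368/5 + 295809) = (385 + (1920541/8)*(-287687))*(1480413/5) = (385 - 552514678667/8)*(1480413/5) = -552514675587/8*1480413/5 = -817949908429777431/40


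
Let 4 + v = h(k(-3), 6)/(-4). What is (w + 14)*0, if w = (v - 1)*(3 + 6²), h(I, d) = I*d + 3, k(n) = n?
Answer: 0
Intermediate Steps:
h(I, d) = 3 + I*d
v = -¼ (v = -4 + (3 - 3*6)/(-4) = -4 + (3 - 18)*(-¼) = -4 - 15*(-¼) = -4 + 15/4 = -¼ ≈ -0.25000)
w = -195/4 (w = (-¼ - 1)*(3 + 6²) = -5*(3 + 36)/4 = -5/4*39 = -195/4 ≈ -48.750)
(w + 14)*0 = (-195/4 + 14)*0 = -139/4*0 = 0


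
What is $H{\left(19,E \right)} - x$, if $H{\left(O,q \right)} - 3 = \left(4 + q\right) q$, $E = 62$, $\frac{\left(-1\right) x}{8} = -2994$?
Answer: $-19857$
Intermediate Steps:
$x = 23952$ ($x = \left(-8\right) \left(-2994\right) = 23952$)
$H{\left(O,q \right)} = 3 + q \left(4 + q\right)$ ($H{\left(O,q \right)} = 3 + \left(4 + q\right) q = 3 + q \left(4 + q\right)$)
$H{\left(19,E \right)} - x = \left(3 + 62^{2} + 4 \cdot 62\right) - 23952 = \left(3 + 3844 + 248\right) - 23952 = 4095 - 23952 = -19857$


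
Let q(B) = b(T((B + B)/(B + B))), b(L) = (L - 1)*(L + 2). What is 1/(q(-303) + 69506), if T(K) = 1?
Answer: 1/69506 ≈ 1.4387e-5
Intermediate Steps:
b(L) = (-1 + L)*(2 + L)
q(B) = 0 (q(B) = -2 + 1 + 1² = -2 + 1 + 1 = 0)
1/(q(-303) + 69506) = 1/(0 + 69506) = 1/69506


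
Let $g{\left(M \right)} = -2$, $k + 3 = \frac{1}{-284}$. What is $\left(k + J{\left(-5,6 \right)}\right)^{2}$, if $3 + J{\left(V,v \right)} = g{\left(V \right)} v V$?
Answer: $\frac{235162225}{80656} \approx 2915.6$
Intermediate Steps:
$k = - \frac{853}{284}$ ($k = -3 + \frac{1}{-284} = -3 - \frac{1}{284} = - \frac{853}{284} \approx -3.0035$)
$J{\left(V,v \right)} = -3 - 2 V v$ ($J{\left(V,v \right)} = -3 + - 2 v V = -3 - 2 V v$)
$\left(k + J{\left(-5,6 \right)}\right)^{2} = \left(- \frac{853}{284} - \left(3 - 60\right)\right)^{2} = \left(- \frac{853}{284} + \left(-3 + 60\right)\right)^{2} = \left(- \frac{853}{284} + 57\right)^{2} = \left(\frac{15335}{284}\right)^{2} = \frac{235162225}{80656}$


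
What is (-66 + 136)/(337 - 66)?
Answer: 70/271 ≈ 0.25830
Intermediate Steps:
(-66 + 136)/(337 - 66) = 70/271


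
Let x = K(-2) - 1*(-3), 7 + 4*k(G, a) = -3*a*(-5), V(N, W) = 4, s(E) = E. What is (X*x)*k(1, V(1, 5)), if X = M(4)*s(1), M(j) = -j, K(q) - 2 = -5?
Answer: 0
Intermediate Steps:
K(q) = -3 (K(q) = 2 - 5 = -3)
k(G, a) = -7/4 + 15*a/4 (k(G, a) = -7/4 + (-3*a*(-5))/4 = -7/4 + (15*a)/4 = -7/4 + 15*a/4)
x = 0 (x = -3 - 1*(-3) = -3 + 3 = 0)
X = -4 (X = -1*4*1 = -4*1 = -4)
(X*x)*k(1, V(1, 5)) = (-4*0)*(-7/4 + (15/4)*4) = 0*(-7/4 + 15) = 0*(53/4) = 0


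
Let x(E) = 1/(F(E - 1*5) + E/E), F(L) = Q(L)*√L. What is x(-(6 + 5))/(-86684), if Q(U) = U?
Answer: -1/355144348 - 16*I/88786087 ≈ -2.8158e-9 - 1.8021e-7*I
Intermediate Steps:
F(L) = L^(3/2) (F(L) = L*√L = L^(3/2))
x(E) = 1/(1 + (-5 + E)^(3/2)) (x(E) = 1/((E - 1*5)^(3/2) + E/E) = 1/((E - 5)^(3/2) + 1) = 1/((-5 + E)^(3/2) + 1) = 1/(1 + (-5 + E)^(3/2)))
x(-(6 + 5))/(-86684) = 1/((1 + (-5 - (6 + 5))^(3/2))*(-86684)) = -1/86684/(1 + (-5 - 1*11)^(3/2)) = -1/86684/(1 + (-5 - 11)^(3/2)) = -1/86684/(1 + (-16)^(3/2)) = -1/86684/(1 - 64*I) = ((1 + 64*I)/4097)*(-1/86684) = -(1 + 64*I)/355144348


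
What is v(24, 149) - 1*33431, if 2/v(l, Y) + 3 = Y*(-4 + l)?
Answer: -99524085/2977 ≈ -33431.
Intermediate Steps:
v(l, Y) = 2/(-3 + Y*(-4 + l))
v(24, 149) - 1*33431 = 2/(-3 - 4*149 + 149*24) - 1*33431 = 2/(-3 - 596 + 3576) - 33431 = 2/2977 - 33431 = -99524085/2977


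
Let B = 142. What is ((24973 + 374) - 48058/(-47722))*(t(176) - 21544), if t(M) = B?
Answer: -12944545891992/23861 ≈ -5.4250e+8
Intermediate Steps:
t(M) = 142
((24973 + 374) - 48058/(-47722))*(t(176) - 21544) = ((24973 + 374) - 48058/(-47722))*(142 - 21544) = (25347 - 48058*(-1/47722))*(-21402) = (25347 + 24029/23861)*(-21402) = (604828796/23861)*(-21402) = -12944545891992/23861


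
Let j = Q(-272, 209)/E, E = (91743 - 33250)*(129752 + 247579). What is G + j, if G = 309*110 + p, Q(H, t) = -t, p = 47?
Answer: 751238189442562/22071222183 ≈ 34037.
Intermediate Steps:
E = 22071222183 (E = 58493*377331 = 22071222183)
G = 34037 (G = 309*110 + 47 = 33990 + 47 = 34037)
j = -209/22071222183 (j = -1*209/22071222183 = -209*1/22071222183 = -209/22071222183 ≈ -9.4693e-9)
G + j = 34037 - 209/22071222183 = 751238189442562/22071222183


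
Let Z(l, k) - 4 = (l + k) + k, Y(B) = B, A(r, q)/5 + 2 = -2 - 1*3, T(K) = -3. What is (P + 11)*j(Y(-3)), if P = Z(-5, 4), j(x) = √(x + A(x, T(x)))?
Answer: 18*I*√38 ≈ 110.96*I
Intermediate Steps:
A(r, q) = -35 (A(r, q) = -10 + 5*(-2 - 1*3) = -10 + 5*(-2 - 3) = -10 + 5*(-5) = -10 - 25 = -35)
j(x) = √(-35 + x) (j(x) = √(x - 35) = √(-35 + x))
Z(l, k) = 4 + l + 2*k (Z(l, k) = 4 + ((l + k) + k) = 4 + ((k + l) + k) = 4 + (l + 2*k) = 4 + l + 2*k)
P = 7 (P = 4 - 5 + 2*4 = 4 - 5 + 8 = 7)
(P + 11)*j(Y(-3)) = (7 + 11)*√(-35 - 3) = 18*√(-38) = 18*(I*√38) = 18*I*√38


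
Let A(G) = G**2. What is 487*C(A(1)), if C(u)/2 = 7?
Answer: 6818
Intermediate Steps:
C(u) = 14 (C(u) = 2*7 = 14)
487*C(A(1)) = 487*14 = 6818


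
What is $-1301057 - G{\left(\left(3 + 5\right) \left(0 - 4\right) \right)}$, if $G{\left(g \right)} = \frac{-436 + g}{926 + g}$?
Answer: $- \frac{193857415}{149} \approx -1.3011 \cdot 10^{6}$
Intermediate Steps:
$G{\left(g \right)} = \frac{-436 + g}{926 + g}$
$-1301057 - G{\left(\left(3 + 5\right) \left(0 - 4\right) \right)} = -1301057 - \frac{-436 + \left(3 + 5\right) \left(0 - 4\right)}{926 + \left(3 + 5\right) \left(0 - 4\right)} = -1301057 - \frac{-436 + 8 \left(0 - 4\right)}{926 + 8 \left(0 - 4\right)} = -1301057 - \frac{-436 + 8 \left(-4\right)}{926 + 8 \left(-4\right)} = -1301057 - \frac{-436 - 32}{926 - 32} = -1301057 - \frac{1}{894} \left(-468\right) = -1301057 - - \frac{78}{149} = -1301057 + \frac{78}{149} = - \frac{193857415}{149}$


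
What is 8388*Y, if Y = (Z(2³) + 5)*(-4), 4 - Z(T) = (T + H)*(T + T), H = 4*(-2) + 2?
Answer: 771696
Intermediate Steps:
H = -6 (H = -8 + 2 = -6)
Z(T) = 4 - 2*T*(-6 + T) (Z(T) = 4 - (T - 6)*(T + T) = 4 - (-6 + T)*2*T = 4 - 2*T*(-6 + T))
Y = 92 (Y = ((4 - 2*(2³)² + 12*2³) + 5)*(-4) = ((4 - 2*8² + 12*8) + 5)*(-4) = ((4 - 2*64 + 96) + 5)*(-4) = ((4 - 128 + 96) + 5)*(-4) = (-28 + 5)*(-4) = -23*(-4) = 92)
8388*Y = 8388*92 = 771696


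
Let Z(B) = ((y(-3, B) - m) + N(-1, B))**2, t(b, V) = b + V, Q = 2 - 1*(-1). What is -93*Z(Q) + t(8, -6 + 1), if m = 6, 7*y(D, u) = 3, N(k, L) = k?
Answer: -196641/49 ≈ -4013.1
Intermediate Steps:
Q = 3 (Q = 2 + 1 = 3)
y(D, u) = 3/7 (y(D, u) = (1/7)*3 = 3/7)
t(b, V) = V + b
Z(B) = 2116/49 (Z(B) = ((3/7 - 1*6) - 1)**2 = ((3/7 - 6) - 1)**2 = (-39/7 - 1)**2 = (-46/7)**2 = 2116/49)
-93*Z(Q) + t(8, -6 + 1) = -93*2116/49 + ((-6 + 1) + 8) = -196788/49 + (-5 + 8) = -196788/49 + 3 = -196641/49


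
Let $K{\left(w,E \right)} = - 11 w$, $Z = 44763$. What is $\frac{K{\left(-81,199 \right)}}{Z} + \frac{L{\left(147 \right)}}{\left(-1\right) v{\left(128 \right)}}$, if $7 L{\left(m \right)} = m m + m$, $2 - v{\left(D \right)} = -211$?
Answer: $- \frac{15437069}{1059391} \approx -14.572$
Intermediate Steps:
$v{\left(D \right)} = 213$ ($v{\left(D \right)} = 2 - -211 = 2 + 211 = 213$)
$L{\left(m \right)} = \frac{m}{7} + \frac{m^{2}}{7}$ ($L{\left(m \right)} = \frac{m m + m}{7} = \frac{m^{2} + m}{7} = \frac{m + m^{2}}{7} = \frac{m}{7} + \frac{m^{2}}{7}$)
$\frac{K{\left(-81,199 \right)}}{Z} + \frac{L{\left(147 \right)}}{\left(-1\right) v{\left(128 \right)}} = \frac{\left(-11\right) \left(-81\right)}{44763} + \frac{\frac{1}{7} \cdot 147 \left(1 + 147\right)}{\left(-1\right) 213} = 891 \cdot \frac{1}{44763} + \frac{\frac{1}{7} \cdot 147 \cdot 148}{-213} = \frac{297}{14921} + 3108 \left(- \frac{1}{213}\right) = \frac{297}{14921} - \frac{1036}{71} = - \frac{15437069}{1059391}$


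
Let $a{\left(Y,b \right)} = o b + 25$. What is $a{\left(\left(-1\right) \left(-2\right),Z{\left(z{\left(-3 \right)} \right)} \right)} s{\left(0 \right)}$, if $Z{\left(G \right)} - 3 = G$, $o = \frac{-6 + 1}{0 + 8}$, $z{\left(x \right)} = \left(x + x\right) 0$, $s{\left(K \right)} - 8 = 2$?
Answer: $\frac{925}{4} \approx 231.25$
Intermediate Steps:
$s{\left(K \right)} = 10$ ($s{\left(K \right)} = 8 + 2 = 10$)
$z{\left(x \right)} = 0$ ($z{\left(x \right)} = 2 x 0 = 0$)
$o = - \frac{5}{8} \approx -0.625$
$Z{\left(G \right)} = 3 + G$
$a{\left(Y,b \right)} = 25 - \frac{5 b}{8}$ ($a{\left(Y,b \right)} = - \frac{5 b}{8} + 25 = 25 - \frac{5 b}{8}$)
$a{\left(\left(-1\right) \left(-2\right),Z{\left(z{\left(-3 \right)} \right)} \right)} s{\left(0 \right)} = \left(25 - \frac{5 \left(3 + 0\right)}{8}\right) 10 = \left(25 - \frac{15}{8}\right) 10 = \frac{185}{8} \cdot 10 = \frac{925}{4}$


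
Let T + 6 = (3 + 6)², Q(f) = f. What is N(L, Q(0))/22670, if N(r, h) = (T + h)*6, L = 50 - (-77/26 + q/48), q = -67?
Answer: 45/2267 ≈ 0.019850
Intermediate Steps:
T = 75 (T = -6 + (3 + 6)² = -6 + 9² = -6 + 81 = 75)
L = 33919/624 (L = 50 - (-77/26 - 67/48) = 50 - 1*(-2719/624) = 50 + 2719/624 = 33919/624 ≈ 54.357)
N(r, h) = 450 + 6*h (N(r, h) = (75 + h)*6 = 450 + 6*h)
N(L, Q(0))/22670 = (450 + 6*0)/22670 = (450 + 0)*(1/22670) = 450*(1/22670) = 45/2267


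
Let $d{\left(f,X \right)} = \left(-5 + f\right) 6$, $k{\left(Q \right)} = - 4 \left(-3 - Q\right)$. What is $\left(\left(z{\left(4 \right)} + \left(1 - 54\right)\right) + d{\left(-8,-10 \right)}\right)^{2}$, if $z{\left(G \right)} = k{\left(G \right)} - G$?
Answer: $11449$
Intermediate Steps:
$k{\left(Q \right)} = 12 + 4 Q$
$d{\left(f,X \right)} = -30 + 6 f$
$z{\left(G \right)} = 12 + 3 G$ ($z{\left(G \right)} = \left(12 + 4 G\right) - G = 12 + 3 G$)
$\left(\left(z{\left(4 \right)} + \left(1 - 54\right)\right) + d{\left(-8,-10 \right)}\right)^{2} = \left(\left(\left(12 + 3 \cdot 4\right) + \left(1 - 54\right)\right) + \left(-30 + 6 \left(-8\right)\right)\right)^{2} = \left(\left(\left(12 + 12\right) + \left(1 - 54\right)\right) - 78\right)^{2} = \left(\left(24 - 53\right) - 78\right)^{2} = \left(-29 - 78\right)^{2} = \left(-107\right)^{2} = 11449$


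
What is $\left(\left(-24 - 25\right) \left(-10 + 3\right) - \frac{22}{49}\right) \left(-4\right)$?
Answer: $- \frac{67140}{49} \approx -1370.2$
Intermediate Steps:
$\left(\left(-24 - 25\right) \left(-10 + 3\right) - \frac{22}{49}\right) \left(-4\right) = \left(\left(-49\right) \left(-7\right) - \frac{22}{49}\right) \left(-4\right) = \left(343 - \frac{22}{49}\right) \left(-4\right) = \frac{16785}{49} \left(-4\right) = - \frac{67140}{49}$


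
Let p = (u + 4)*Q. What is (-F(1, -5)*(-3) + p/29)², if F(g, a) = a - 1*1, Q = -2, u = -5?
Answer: 270400/841 ≈ 321.52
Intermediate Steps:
F(g, a) = -1 + a (F(g, a) = a - 1 = -1 + a)
p = 2 (p = (-5 + 4)*(-2) = -1*(-2) = 2)
(-F(1, -5)*(-3) + p/29)² = (-(-1 - 5)*(-3) + 2/29)² = (-1*(-6)*(-3) + 2*(1/29))² = (6*(-3) + 2/29)² = (-18 + 2/29)² = (-520/29)² = 270400/841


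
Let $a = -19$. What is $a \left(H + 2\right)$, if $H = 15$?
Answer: $-323$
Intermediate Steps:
$a \left(H + 2\right) = - 19 \left(15 + 2\right) = \left(-19\right) 17 = -323$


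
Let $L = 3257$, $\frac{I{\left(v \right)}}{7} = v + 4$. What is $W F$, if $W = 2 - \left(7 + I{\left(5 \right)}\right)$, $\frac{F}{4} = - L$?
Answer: $885904$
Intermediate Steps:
$I{\left(v \right)} = 28 + 7 v$ ($I{\left(v \right)} = 7 \left(v + 4\right) = 7 \left(4 + v\right) = 28 + 7 v$)
$F = -13028$ ($F = 4 \left(\left(-1\right) 3257\right) = 4 \left(-3257\right) = -13028$)
$W = -68$ ($W = 2 - \left(7 + \left(28 + 7 \cdot 5\right)\right) = 2 - \left(7 + \left(28 + 35\right)\right) = 2 - \left(7 + 63\right) = 2 - 70 = -68$)
$W F = \left(-68\right) \left(-13028\right) = 885904$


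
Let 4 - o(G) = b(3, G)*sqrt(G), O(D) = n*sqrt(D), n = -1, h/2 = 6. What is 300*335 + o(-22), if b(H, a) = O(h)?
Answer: 100504 + 2*I*sqrt(66) ≈ 1.005e+5 + 16.248*I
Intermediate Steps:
h = 12 (h = 2*6 = 12)
O(D) = -sqrt(D)
b(H, a) = -2*sqrt(3) (b(H, a) = -sqrt(12) = -2*sqrt(3))
o(G) = 4 + 2*sqrt(3)*sqrt(G) (o(G) = 4 - (-2*sqrt(3))*sqrt(G) = 4 - (-2)*sqrt(3)*sqrt(G) = 4 + 2*sqrt(3)*sqrt(G))
300*335 + o(-22) = 300*335 + (4 + 2*sqrt(3)*sqrt(-22)) = 100500 + (4 + 2*sqrt(3)*(I*sqrt(22))) = 100500 + (4 + 2*I*sqrt(66)) = 100504 + 2*I*sqrt(66)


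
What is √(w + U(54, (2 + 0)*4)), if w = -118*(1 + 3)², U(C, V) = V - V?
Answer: 4*I*√118 ≈ 43.451*I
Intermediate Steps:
U(C, V) = 0
w = -1888 (w = -118*4² = -118*16 = -1888)
√(w + U(54, (2 + 0)*4)) = √(-1888 + 0) = √(-1888) = 4*I*√118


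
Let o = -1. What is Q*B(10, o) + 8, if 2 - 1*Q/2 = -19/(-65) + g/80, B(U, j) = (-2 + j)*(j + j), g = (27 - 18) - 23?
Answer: 3977/130 ≈ 30.592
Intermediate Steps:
g = -14 (g = 9 - 23 = -14)
B(U, j) = 2*j*(-2 + j) (B(U, j) = (-2 + j)*(2*j) = 2*j*(-2 + j))
Q = 979/260 (Q = 4 - 2*(-19/(-65) - 14/80) = 4 - 2*(-19*(-1/65) - 14*1/80) = 4 - 2*(19/65 - 7/40) = 4 - 2*61/520 = 4 - 61/260 = 979/260 ≈ 3.7654)
Q*B(10, o) + 8 = 979*(2*(-1)*(-2 - 1))/260 + 8 = 979*(2*(-1)*(-3))/260 + 8 = (979/260)*6 + 8 = 2937/130 + 8 = 3977/130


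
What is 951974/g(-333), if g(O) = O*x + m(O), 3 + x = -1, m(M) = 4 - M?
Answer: 951974/1669 ≈ 570.39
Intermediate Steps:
x = -4 (x = -3 - 1 = -4)
g(O) = 4 - 5*O (g(O) = O*(-4) + (4 - O) = -4*O + (4 - O) = 4 - 5*O)
951974/g(-333) = 951974/(4 - 5*(-333)) = 951974/(4 + 1665) = 951974/1669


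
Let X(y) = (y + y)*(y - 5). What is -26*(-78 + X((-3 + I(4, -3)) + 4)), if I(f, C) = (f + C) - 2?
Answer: 2028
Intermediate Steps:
I(f, C) = -2 + C + f (I(f, C) = (C + f) - 2 = -2 + C + f)
X(y) = 2*y*(-5 + y) (X(y) = (2*y)*(-5 + y) = 2*y*(-5 + y))
-26*(-78 + X((-3 + I(4, -3)) + 4)) = -26*(-78 + 2*((-3 + (-2 - 3 + 4)) + 4)*(-5 + ((-3 + (-2 - 3 + 4)) + 4))) = -26*(-78 + 2*((-3 - 1) + 4)*(-5 + ((-3 - 1) + 4))) = -26*(-78 + 2*(-4 + 4)*(-5 + (-4 + 4))) = -26*(-78 + 2*0*(-5 + 0)) = -26*(-78 + 2*0*(-5)) = -26*(-78 + 0) = -26*(-78) = 2028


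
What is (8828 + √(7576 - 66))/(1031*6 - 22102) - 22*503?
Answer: -44033821/3979 - √7510/15916 ≈ -11067.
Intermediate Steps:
(8828 + √(7576 - 66))/(1031*6 - 22102) - 22*503 = (8828 + √7510)/(6186 - 22102) - 1*11066 = (8828 + √7510)/(-15916) - 11066 = (8828 + √7510)*(-1/15916) - 11066 = (-2207/3979 - √7510/15916) - 11066 = -44033821/3979 - √7510/15916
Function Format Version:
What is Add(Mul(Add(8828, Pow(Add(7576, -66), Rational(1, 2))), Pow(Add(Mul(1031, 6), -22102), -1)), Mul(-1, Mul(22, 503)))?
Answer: Add(Rational(-44033821, 3979), Mul(Rational(-1, 15916), Pow(7510, Rational(1, 2)))) ≈ -11067.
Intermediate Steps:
Add(Mul(Add(8828, Pow(Add(7576, -66), Rational(1, 2))), Pow(Add(Mul(1031, 6), -22102), -1)), Mul(-1, Mul(22, 503))) = Add(Mul(Add(8828, Pow(7510, Rational(1, 2))), Pow(Add(6186, -22102), -1)), Mul(-1, 11066)) = Add(Mul(Add(8828, Pow(7510, Rational(1, 2))), Pow(-15916, -1)), -11066) = Add(Mul(Add(8828, Pow(7510, Rational(1, 2))), Rational(-1, 15916)), -11066) = Add(Add(Rational(-2207, 3979), Mul(Rational(-1, 15916), Pow(7510, Rational(1, 2)))), -11066) = Add(Rational(-44033821, 3979), Mul(Rational(-1, 15916), Pow(7510, Rational(1, 2))))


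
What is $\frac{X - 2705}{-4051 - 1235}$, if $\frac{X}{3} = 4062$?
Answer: $- \frac{9481}{5286} \approx -1.7936$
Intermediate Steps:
$X = 12186$ ($X = 3 \cdot 4062 = 12186$)
$\frac{X - 2705}{-4051 - 1235} = \frac{12186 - 2705}{-4051 - 1235} = \frac{9481}{-5286} = 9481 \left(- \frac{1}{5286}\right) = - \frac{9481}{5286}$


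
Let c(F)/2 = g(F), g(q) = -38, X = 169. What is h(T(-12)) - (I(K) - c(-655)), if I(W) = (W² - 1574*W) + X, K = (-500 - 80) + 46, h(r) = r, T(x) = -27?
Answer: -1125944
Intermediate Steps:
c(F) = -76 (c(F) = 2*(-38) = -76)
K = -534 (K = -580 + 46 = -534)
I(W) = 169 + W² - 1574*W (I(W) = (W² - 1574*W) + 169 = 169 + W² - 1574*W)
h(T(-12)) - (I(K) - c(-655)) = -27 - ((169 + (-534)² - 1574*(-534)) - 1*(-76)) = -27 - ((169 + 285156 + 840516) + 76) = -27 - (1125841 + 76) = -27 - 1*1125917 = -27 - 1125917 = -1125944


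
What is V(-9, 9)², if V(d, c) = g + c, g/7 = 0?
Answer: 81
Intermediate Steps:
g = 0 (g = 7*0 = 0)
V(d, c) = c (V(d, c) = 0 + c = c)
V(-9, 9)² = 9² = 81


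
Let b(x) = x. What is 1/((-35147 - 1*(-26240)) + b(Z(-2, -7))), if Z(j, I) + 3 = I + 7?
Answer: -1/8910 ≈ -0.00011223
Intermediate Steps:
Z(j, I) = 4 + I (Z(j, I) = -3 + (I + 7) = -3 + (7 + I) = 4 + I)
1/((-35147 - 1*(-26240)) + b(Z(-2, -7))) = 1/((-35147 - 1*(-26240)) + (4 - 7)) = 1/((-35147 + 26240) - 3) = 1/(-8907 - 3) = 1/(-8910) = -1/8910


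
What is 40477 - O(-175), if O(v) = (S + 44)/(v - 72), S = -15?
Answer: 9997848/247 ≈ 40477.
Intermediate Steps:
O(v) = 29/(-72 + v) (O(v) = (-15 + 44)/(v - 72) = 29/(-72 + v))
40477 - O(-175) = 40477 - 29/(-72 - 175) = 40477 - 29/(-247) = 40477 - 29*(-1)/247 = 40477 - 1*(-29/247) = 40477 + 29/247 = 9997848/247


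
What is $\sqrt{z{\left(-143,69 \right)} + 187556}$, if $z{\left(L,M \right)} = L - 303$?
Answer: $9 \sqrt{2310} \approx 432.56$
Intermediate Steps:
$z{\left(L,M \right)} = -303 + L$ ($z{\left(L,M \right)} = L - 303 = -303 + L$)
$\sqrt{z{\left(-143,69 \right)} + 187556} = \sqrt{\left(-303 - 143\right) + 187556} = \sqrt{-446 + 187556} = \sqrt{187110} = 9 \sqrt{2310}$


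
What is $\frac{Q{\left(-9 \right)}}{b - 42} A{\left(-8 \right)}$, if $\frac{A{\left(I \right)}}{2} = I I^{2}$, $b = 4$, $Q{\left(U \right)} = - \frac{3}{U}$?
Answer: $\frac{512}{57} \approx 8.9825$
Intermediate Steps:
$A{\left(I \right)} = 2 I^{3}$ ($A{\left(I \right)} = 2 I I^{2} = 2 I^{3}$)
$\frac{Q{\left(-9 \right)}}{b - 42} A{\left(-8 \right)} = \frac{\left(-3\right) \frac{1}{-9}}{4 - 42} \cdot 2 \left(-8\right)^{3} = \frac{\left(-3\right) \left(- \frac{1}{9}\right)}{-38} \cdot 2 \left(-512\right) = \frac{1}{3} \left(- \frac{1}{38}\right) \left(-1024\right) = \left(- \frac{1}{114}\right) \left(-1024\right) = \frac{512}{57}$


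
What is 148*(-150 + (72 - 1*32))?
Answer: -16280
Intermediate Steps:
148*(-150 + (72 - 1*32)) = 148*(-150 + (72 - 32)) = 148*(-150 + 40) = 148*(-110) = -16280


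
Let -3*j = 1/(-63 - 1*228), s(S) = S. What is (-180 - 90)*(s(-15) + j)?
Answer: 392820/97 ≈ 4049.7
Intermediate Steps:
j = 1/873 (j = -1/(3*(-63 - 1*228)) = -1/(3*(-63 - 228)) = -⅓/(-291) = -⅓*(-1/291) = 1/873 ≈ 0.0011455)
(-180 - 90)*(s(-15) + j) = (-180 - 90)*(-15 + 1/873) = -270*(-13094/873) = 392820/97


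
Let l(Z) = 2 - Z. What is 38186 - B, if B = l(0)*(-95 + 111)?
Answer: 38154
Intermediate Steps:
B = 32 (B = (2 - 1*0)*(-95 + 111) = (2 + 0)*16 = 2*16 = 32)
38186 - B = 38186 - 1*32 = 38186 - 32 = 38154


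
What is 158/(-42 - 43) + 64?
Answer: 5282/85 ≈ 62.141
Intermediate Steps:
158/(-42 - 43) + 64 = 158/(-85) + 64 = -1/85*158 + 64 = -158/85 + 64 = 5282/85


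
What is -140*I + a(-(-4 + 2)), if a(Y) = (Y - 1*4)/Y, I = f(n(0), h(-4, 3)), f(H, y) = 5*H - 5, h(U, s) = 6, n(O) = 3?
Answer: -1401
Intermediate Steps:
f(H, y) = -5 + 5*H
I = 10 (I = -5 + 5*3 = -5 + 15 = 10)
a(Y) = (-4 + Y)/Y (a(Y) = (Y - 4)/Y = (-4 + Y)/Y)
-140*I + a(-(-4 + 2)) = -140*10 + (-4 - (-4 + 2))/((-(-4 + 2))) = -1400 + (-4 - 1*(-2))/((-1*(-2))) = -1400 + (-4 + 2)/2 = -1400 + (½)*(-2) = -1400 - 1 = -1401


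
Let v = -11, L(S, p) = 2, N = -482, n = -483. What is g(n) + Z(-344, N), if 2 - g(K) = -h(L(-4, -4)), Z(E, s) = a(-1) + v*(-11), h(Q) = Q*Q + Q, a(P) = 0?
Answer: 129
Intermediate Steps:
h(Q) = Q + Q**2 (h(Q) = Q**2 + Q = Q + Q**2)
Z(E, s) = 121 (Z(E, s) = 0 - 11*(-11) = 0 + 121 = 121)
g(K) = 8 (g(K) = 2 - (-1)*2*(1 + 2) = 2 - (-1)*2*3 = 2 - (-1)*6 = 2 - 1*(-6) = 2 + 6 = 8)
g(n) + Z(-344, N) = 8 + 121 = 129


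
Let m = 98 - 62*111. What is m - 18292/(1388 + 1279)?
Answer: -18111220/2667 ≈ -6790.9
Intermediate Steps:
m = -6784 (m = 98 - 6882 = -6784)
m - 18292/(1388 + 1279) = -6784 - 18292/(1388 + 1279) = -6784 - 18292/2667 = -18111220/2667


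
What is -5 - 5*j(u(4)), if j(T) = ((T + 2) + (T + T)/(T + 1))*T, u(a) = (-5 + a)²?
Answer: -25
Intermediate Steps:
j(T) = T*(2 + T + 2*T/(1 + T)) (j(T) = ((2 + T) + (2*T)/(1 + T))*T = ((2 + T) + 2*T/(1 + T))*T = (2 + T + 2*T/(1 + T))*T = T*(2 + T + 2*T/(1 + T)))
-5 - 5*j(u(4)) = -5 - 5*(-5 + 4)²*(2 + ((-5 + 4)²)² + 5*(-5 + 4)²)/(1 + (-5 + 4)²) = -5 - 5*(-1)²*(2 + ((-1)²)² + 5*(-1)²)/(1 + (-1)²) = -5 - 5*(2 + 1² + 5*1)/(1 + 1) = -5 - 5*(2 + 1 + 5)/2 = -5 - 5*8/2 = -5 - 5*4 = -5 - 20 = -25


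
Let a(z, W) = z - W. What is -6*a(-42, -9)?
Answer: 198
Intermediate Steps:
-6*a(-42, -9) = -6*(-42 - 1*(-9)) = -6*(-42 + 9) = -6*(-33) = 198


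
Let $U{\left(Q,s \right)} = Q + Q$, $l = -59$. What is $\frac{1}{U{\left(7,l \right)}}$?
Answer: $\frac{1}{14} \approx 0.071429$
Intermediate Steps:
$U{\left(Q,s \right)} = 2 Q$
$\frac{1}{U{\left(7,l \right)}} = \frac{1}{2 \cdot 7} = \frac{1}{14}$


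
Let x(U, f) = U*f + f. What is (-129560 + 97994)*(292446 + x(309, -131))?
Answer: -7949455176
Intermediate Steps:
x(U, f) = f + U*f
(-129560 + 97994)*(292446 + x(309, -131)) = (-129560 + 97994)*(292446 - 131*(1 + 309)) = -31566*(292446 - 131*310) = -31566*(292446 - 40610) = -31566*251836 = -7949455176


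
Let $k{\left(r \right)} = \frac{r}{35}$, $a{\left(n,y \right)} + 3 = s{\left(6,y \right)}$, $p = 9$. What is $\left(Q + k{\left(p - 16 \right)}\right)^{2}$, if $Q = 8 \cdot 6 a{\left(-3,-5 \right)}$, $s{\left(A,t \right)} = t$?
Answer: $\frac{3690241}{25} \approx 1.4761 \cdot 10^{5}$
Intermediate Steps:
$a{\left(n,y \right)} = -3 + y$
$Q = -384$ ($Q = 8 \cdot 6 \left(-3 - 5\right) = 48 \left(-8\right) = -384$)
$k{\left(r \right)} = \frac{r}{35}$ ($k{\left(r \right)} = r \frac{1}{35} = \frac{r}{35}$)
$\left(Q + k{\left(p - 16 \right)}\right)^{2} = \left(-384 + \frac{9 - 16}{35}\right)^{2} = \left(-384 + \frac{1}{35} \left(-7\right)\right)^{2} = \left(-384 - \frac{1}{5}\right)^{2} = \left(- \frac{1921}{5}\right)^{2} = \frac{3690241}{25}$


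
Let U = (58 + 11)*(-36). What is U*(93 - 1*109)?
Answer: 39744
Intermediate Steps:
U = -2484 (U = 69*(-36) = -2484)
U*(93 - 1*109) = -2484*(93 - 1*109) = -2484*(93 - 109) = -2484*(-16) = 39744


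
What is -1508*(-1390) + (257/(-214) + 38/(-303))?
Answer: 135916527037/64842 ≈ 2.0961e+6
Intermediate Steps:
-1508*(-1390) + (257/(-214) + 38/(-303)) = 2096120 + (257*(-1/214) + 38*(-1/303)) = 2096120 + (-257/214 - 38/303) = 2096120 - 86003/64842 = 135916527037/64842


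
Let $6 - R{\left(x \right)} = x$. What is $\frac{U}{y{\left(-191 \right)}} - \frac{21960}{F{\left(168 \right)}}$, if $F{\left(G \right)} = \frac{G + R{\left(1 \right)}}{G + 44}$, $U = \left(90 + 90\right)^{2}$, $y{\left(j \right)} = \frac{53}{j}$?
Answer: $- \frac{1317335760}{9169} \approx -1.4367 \cdot 10^{5}$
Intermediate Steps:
$R{\left(x \right)} = 6 - x$
$U = 32400$ ($U = 180^{2} = 32400$)
$F{\left(G \right)} = \frac{5 + G}{44 + G}$ ($F{\left(G \right)} = \frac{G + \left(6 - 1\right)}{G + 44} = \frac{G + \left(6 - 1\right)}{44 + G} = \frac{G + 5}{44 + G} = \frac{5 + G}{44 + G}$)
$\frac{U}{y{\left(-191 \right)}} - \frac{21960}{F{\left(168 \right)}} = \frac{32400}{53 \frac{1}{-191}} - \frac{21960}{\frac{1}{44 + 168} \left(5 + 168\right)} = \frac{32400}{53 \left(- \frac{1}{191}\right)} - \frac{21960}{\frac{1}{212} \cdot 173} = \frac{32400}{- \frac{53}{191}} - \frac{21960}{\frac{1}{212} \cdot 173} = 32400 \left(- \frac{191}{53}\right) - \frac{21960}{\frac{173}{212}} = - \frac{6188400}{53} - \frac{4655520}{173} = - \frac{1317335760}{9169}$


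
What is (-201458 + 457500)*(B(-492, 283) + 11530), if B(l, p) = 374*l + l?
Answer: -44287584740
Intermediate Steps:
B(l, p) = 375*l
(-201458 + 457500)*(B(-492, 283) + 11530) = (-201458 + 457500)*(375*(-492) + 11530) = 256042*(-184500 + 11530) = 256042*(-172970) = -44287584740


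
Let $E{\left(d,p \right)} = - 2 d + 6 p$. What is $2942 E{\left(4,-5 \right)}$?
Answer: $-111796$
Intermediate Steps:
$2942 E{\left(4,-5 \right)} = 2942 \left(\left(-2\right) 4 + 6 \left(-5\right)\right) = 2942 \left(-8 - 30\right) = 2942 \left(-38\right) = -111796$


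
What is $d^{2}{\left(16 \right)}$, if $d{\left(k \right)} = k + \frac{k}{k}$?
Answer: $289$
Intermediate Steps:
$d{\left(k \right)} = 1 + k$ ($d{\left(k \right)} = k + 1 = 1 + k$)
$d^{2}{\left(16 \right)} = \left(1 + 16\right)^{2} = 17^{2} = 289$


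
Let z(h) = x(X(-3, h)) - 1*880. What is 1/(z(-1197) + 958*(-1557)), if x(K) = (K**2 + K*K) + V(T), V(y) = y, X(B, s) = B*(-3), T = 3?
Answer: -1/1492321 ≈ -6.7010e-7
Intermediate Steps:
X(B, s) = -3*B
x(K) = 3 + 2*K**2 (x(K) = (K**2 + K*K) + 3 = (K**2 + K**2) + 3 = 2*K**2 + 3 = 3 + 2*K**2)
z(h) = -715 (z(h) = (3 + 2*(-3*(-3))**2) - 1*880 = (3 + 2*9**2) - 880 = (3 + 2*81) - 880 = (3 + 162) - 880 = 165 - 880 = -715)
1/(z(-1197) + 958*(-1557)) = 1/(-715 + 958*(-1557)) = 1/(-715 - 1491606) = 1/(-1492321) = -1/1492321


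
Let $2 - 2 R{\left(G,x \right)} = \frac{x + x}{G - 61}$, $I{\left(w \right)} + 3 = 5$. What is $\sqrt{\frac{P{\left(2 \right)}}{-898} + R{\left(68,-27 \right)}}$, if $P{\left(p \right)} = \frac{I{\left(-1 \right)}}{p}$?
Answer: $\frac{5 \sqrt{7675206}}{6286} \approx 2.2036$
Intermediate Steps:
$I{\left(w \right)} = 2$ ($I{\left(w \right)} = -3 + 5 = 2$)
$R{\left(G,x \right)} = 1 - \frac{x}{-61 + G}$ ($R{\left(G,x \right)} = 1 - \frac{\left(x + x\right) \frac{1}{G - 61}}{2} = 1 - \frac{2 x \frac{1}{-61 + G}}{2} = 1 - \frac{x}{-61 + G}$)
$P{\left(p \right)} = \frac{2}{p}$
$\sqrt{\frac{P{\left(2 \right)}}{-898} + R{\left(68,-27 \right)}} = \sqrt{\frac{2 \cdot \frac{1}{2}}{-898} + \frac{-61 + 68 - -27}{-61 + 68}} = \sqrt{2 \cdot \frac{1}{2} \left(- \frac{1}{898}\right) + \frac{-61 + 68 + 27}{7}} = \sqrt{1 \left(- \frac{1}{898}\right) + \frac{1}{7} \cdot 34} = \sqrt{- \frac{1}{898} + \frac{34}{7}} = \sqrt{\frac{30525}{6286}} = \frac{5 \sqrt{7675206}}{6286}$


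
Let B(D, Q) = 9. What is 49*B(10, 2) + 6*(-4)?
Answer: 417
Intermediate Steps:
49*B(10, 2) + 6*(-4) = 49*9 + 6*(-4) = 441 - 24 = 417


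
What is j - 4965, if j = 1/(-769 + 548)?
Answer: -1097266/221 ≈ -4965.0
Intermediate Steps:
j = -1/221 (j = 1/(-221) = -1/221 ≈ -0.0045249)
j - 4965 = -1/221 - 4965 = -1097266/221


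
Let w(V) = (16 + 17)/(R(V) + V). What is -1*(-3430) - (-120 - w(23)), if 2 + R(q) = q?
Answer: 14203/4 ≈ 3550.8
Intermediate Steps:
R(q) = -2 + q
w(V) = 33/(-2 + 2*V) (w(V) = (16 + 17)/((-2 + V) + V) = 33/(-2 + 2*V))
-1*(-3430) - (-120 - w(23)) = -1*(-3430) - (-120 - 33/(2*(-1 + 23))) = 3430 - (-120 - 33/(2*22)) = 3430 - (-120 - 1*¾) = 3430 - (-120 - ¾) = 3430 - 1*(-483/4) = 3430 + 483/4 = 14203/4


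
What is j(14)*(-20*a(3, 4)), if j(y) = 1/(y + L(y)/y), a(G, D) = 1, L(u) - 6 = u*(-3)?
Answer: -7/4 ≈ -1.7500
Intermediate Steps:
L(u) = 6 - 3*u (L(u) = 6 + u*(-3) = 6 - 3*u)
j(y) = 1/(y + (6 - 3*y)/y)
j(14)*(-20*a(3, 4)) = (14/(6 + 14² - 3*14))*(-20*1) = (14/(6 + 196 - 42))*(-20) = (14/160)*(-20) = (14*(1/160))*(-20) = (7/80)*(-20) = -7/4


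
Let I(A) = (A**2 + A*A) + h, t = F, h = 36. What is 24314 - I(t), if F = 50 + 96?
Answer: -18354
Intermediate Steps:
F = 146
t = 146
I(A) = 36 + 2*A**2 (I(A) = (A**2 + A*A) + 36 = (A**2 + A**2) + 36 = 2*A**2 + 36 = 36 + 2*A**2)
24314 - I(t) = 24314 - (36 + 2*146**2) = 24314 - (36 + 2*21316) = 24314 - (36 + 42632) = 24314 - 1*42668 = 24314 - 42668 = -18354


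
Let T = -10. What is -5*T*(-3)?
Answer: -150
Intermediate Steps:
-5*T*(-3) = -5*(-10)*(-3) = 50*(-3) = -150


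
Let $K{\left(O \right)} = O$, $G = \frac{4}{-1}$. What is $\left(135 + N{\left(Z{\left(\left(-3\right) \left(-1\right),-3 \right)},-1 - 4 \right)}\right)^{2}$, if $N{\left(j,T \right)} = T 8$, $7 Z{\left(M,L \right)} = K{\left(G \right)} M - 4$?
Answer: $9025$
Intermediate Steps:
$G = -4$ ($G = 4 \left(-1\right) = -4$)
$Z{\left(M,L \right)} = - \frac{4}{7} - \frac{4 M}{7}$ ($Z{\left(M,L \right)} = \frac{- 4 M - 4}{7} = \frac{-4 - 4 M}{7} = - \frac{4}{7} - \frac{4 M}{7}$)
$N{\left(j,T \right)} = 8 T$
$\left(135 + N{\left(Z{\left(\left(-3\right) \left(-1\right),-3 \right)},-1 - 4 \right)}\right)^{2} = \left(135 + 8 \left(-1 - 4\right)\right)^{2} = \left(135 + 8 \left(-5\right)\right)^{2} = \left(135 - 40\right)^{2} = 95^{2} = 9025$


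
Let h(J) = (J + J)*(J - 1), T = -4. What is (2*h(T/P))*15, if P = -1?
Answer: 720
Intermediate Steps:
h(J) = 2*J*(-1 + J) (h(J) = (2*J)*(-1 + J) = 2*J*(-1 + J))
(2*h(T/P))*15 = (2*(2*(-4/(-1))*(-1 - 4/(-1))))*15 = (2*(2*(-4*(-1))*(-1 - 4*(-1))))*15 = (2*(2*4*(-1 + 4)))*15 = (2*(2*4*3))*15 = (2*24)*15 = 48*15 = 720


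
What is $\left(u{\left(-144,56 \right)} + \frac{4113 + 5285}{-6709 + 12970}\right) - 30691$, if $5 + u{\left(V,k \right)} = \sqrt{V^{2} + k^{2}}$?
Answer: $- \frac{192178258}{6261} + 8 \sqrt{373} \approx -30540.0$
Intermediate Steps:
$u{\left(V,k \right)} = -5 + \sqrt{V^{2} + k^{2}}$
$\left(u{\left(-144,56 \right)} + \frac{4113 + 5285}{-6709 + 12970}\right) - 30691 = \left(\left(-5 + \sqrt{\left(-144\right)^{2} + 56^{2}}\right) + \frac{4113 + 5285}{-6709 + 12970}\right) - 30691 = \left(\left(-5 + \sqrt{20736 + 3136}\right) + \frac{9398}{6261}\right) - 30691 = \left(\left(-5 + \sqrt{23872}\right) + 9398 \cdot \frac{1}{6261}\right) - 30691 = \left(\left(-5 + 8 \sqrt{373}\right) + \frac{9398}{6261}\right) - 30691 = \left(- \frac{21907}{6261} + 8 \sqrt{373}\right) - 30691 = - \frac{192178258}{6261} + 8 \sqrt{373}$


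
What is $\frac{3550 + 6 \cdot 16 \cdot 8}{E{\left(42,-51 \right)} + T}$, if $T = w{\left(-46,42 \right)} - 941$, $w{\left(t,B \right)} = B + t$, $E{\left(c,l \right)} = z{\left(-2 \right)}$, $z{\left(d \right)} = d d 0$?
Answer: $- \frac{4318}{945} \approx -4.5693$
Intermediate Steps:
$z{\left(d \right)} = 0$ ($z{\left(d \right)} = d^{2} \cdot 0 = 0$)
$E{\left(c,l \right)} = 0$
$T = -945$ ($T = \left(42 - 46\right) - 941 = -4 - 941 = -945$)
$\frac{3550 + 6 \cdot 16 \cdot 8}{E{\left(42,-51 \right)} + T} = \frac{3550 + 6 \cdot 16 \cdot 8}{0 - 945} = \frac{3550 + 96 \cdot 8}{-945} = \left(3550 + 768\right) \left(- \frac{1}{945}\right) = 4318 \left(- \frac{1}{945}\right) = - \frac{4318}{945}$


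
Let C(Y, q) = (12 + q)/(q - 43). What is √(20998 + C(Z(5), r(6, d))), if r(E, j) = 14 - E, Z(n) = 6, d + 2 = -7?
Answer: √1028874/7 ≈ 144.90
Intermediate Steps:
d = -9 (d = -2 - 7 = -9)
C(Y, q) = (12 + q)/(-43 + q)
√(20998 + C(Z(5), r(6, d))) = √(20998 + (12 + (14 - 1*6))/(-43 + (14 - 1*6))) = √(20998 + (12 + (14 - 6))/(-43 + (14 - 6))) = √(20998 + (12 + 8)/(-43 + 8)) = √(20998 + 20/(-35)) = √(20998 - 1/35*20) = √(20998 - 4/7) = √(146982/7) = √1028874/7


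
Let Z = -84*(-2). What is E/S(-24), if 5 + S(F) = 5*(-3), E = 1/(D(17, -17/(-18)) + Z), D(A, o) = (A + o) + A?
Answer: -9/36530 ≈ -0.00024637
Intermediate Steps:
D(A, o) = o + 2*A
Z = 168
E = 18/3653 (E = 1/((-17/(-18) + 2*17) + 168) = 1/((-17*(-1/18) + 34) + 168) = 1/((17/18 + 34) + 168) = 1/(629/18 + 168) = 1/(3653/18) = 18/3653 ≈ 0.0049275)
S(F) = -20 (S(F) = -5 + 5*(-3) = -5 - 15 = -20)
E/S(-24) = (18/3653)/(-20) = (18/3653)*(-1/20) = -9/36530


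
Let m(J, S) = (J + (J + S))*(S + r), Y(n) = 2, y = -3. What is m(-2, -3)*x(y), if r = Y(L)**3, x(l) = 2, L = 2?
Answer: -70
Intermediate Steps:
r = 8 (r = 2**3 = 8)
m(J, S) = (8 + S)*(S + 2*J) (m(J, S) = (J + (J + S))*(S + 8) = (S + 2*J)*(8 + S) = (8 + S)*(S + 2*J))
m(-2, -3)*x(y) = ((-3)**2 + 8*(-3) + 16*(-2) + 2*(-2)*(-3))*2 = (9 - 24 - 32 + 12)*2 = -35*2 = -70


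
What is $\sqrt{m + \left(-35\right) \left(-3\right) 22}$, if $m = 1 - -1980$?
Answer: $\sqrt{4291} \approx 65.506$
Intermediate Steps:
$m = 1981$ ($m = 1 + 1980 = 1981$)
$\sqrt{m + \left(-35\right) \left(-3\right) 22} = \sqrt{1981 + \left(-35\right) \left(-3\right) 22} = \sqrt{1981 + 105 \cdot 22} = \sqrt{1981 + 2310} = \sqrt{4291}$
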